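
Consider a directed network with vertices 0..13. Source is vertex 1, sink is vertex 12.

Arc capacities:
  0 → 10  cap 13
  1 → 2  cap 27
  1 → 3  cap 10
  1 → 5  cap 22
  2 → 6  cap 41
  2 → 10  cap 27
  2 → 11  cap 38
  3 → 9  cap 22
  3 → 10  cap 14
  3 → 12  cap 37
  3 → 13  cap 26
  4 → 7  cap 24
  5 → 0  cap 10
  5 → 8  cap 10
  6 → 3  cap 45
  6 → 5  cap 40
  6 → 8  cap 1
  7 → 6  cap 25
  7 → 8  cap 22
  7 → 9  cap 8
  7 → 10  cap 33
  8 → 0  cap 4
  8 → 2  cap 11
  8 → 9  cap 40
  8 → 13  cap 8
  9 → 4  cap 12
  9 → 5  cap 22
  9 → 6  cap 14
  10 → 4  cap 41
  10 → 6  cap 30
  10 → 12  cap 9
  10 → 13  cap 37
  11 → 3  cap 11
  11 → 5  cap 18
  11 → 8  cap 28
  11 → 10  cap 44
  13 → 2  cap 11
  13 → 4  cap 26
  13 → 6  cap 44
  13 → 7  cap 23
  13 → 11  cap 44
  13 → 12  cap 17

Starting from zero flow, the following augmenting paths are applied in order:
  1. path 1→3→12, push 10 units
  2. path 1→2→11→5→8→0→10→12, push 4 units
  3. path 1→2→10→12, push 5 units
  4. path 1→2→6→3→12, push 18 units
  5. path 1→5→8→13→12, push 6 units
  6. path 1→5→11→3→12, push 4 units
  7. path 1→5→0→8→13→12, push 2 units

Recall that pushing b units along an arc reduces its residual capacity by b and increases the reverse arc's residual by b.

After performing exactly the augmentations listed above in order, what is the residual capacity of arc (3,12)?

Residual capacity of (3,12): 5

after path 1 (1→3→12, push 10): res(3,12)=27
after path 2 (1→2→11→5→8→0→10→12, push 4): res(3,12)=27
after path 3 (1→2→10→12, push 5): res(3,12)=27
after path 4 (1→2→6→3→12, push 18): res(3,12)=9
after path 5 (1→5→8→13→12, push 6): res(3,12)=9
after path 6 (1→5→11→3→12, push 4): res(3,12)=5
after path 7 (1→5→0→8→13→12, push 2): res(3,12)=5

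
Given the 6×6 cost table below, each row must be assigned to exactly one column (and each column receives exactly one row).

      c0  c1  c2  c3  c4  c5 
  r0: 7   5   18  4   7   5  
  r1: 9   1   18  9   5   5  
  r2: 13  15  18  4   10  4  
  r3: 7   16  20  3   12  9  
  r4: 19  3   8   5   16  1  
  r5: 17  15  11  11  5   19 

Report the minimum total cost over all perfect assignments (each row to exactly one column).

optimal assignment: row0→col0 (cost 7), row1→col1 (cost 1), row2→col5 (cost 4), row3→col3 (cost 3), row4→col2 (cost 8), row5→col4 (cost 5)
total = 7 + 1 + 4 + 3 + 8 + 5 = 28

Minimum assignment cost: 28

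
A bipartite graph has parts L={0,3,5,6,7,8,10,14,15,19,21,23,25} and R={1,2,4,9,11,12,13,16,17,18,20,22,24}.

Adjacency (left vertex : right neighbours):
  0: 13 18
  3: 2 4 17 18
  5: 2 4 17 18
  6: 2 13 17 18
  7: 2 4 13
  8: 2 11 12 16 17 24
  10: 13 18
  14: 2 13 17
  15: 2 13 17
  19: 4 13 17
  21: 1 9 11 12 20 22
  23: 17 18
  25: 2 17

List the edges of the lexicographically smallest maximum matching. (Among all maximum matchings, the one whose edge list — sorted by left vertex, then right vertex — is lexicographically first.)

|M| = 7 (so the lex-smallest maximum matching has 7 edges)
process left vertices in ascending order; for each, take the smallest-labelled available neighbour that still permits 7 edges overall, or leave it unmatched if none does
lex-smallest matching: {0-13, 3-2, 5-4, 6-17, 8-11, 10-18, 21-1}

Lex-smallest maximum matching: {(0,13), (3,2), (5,4), (6,17), (8,11), (10,18), (21,1)}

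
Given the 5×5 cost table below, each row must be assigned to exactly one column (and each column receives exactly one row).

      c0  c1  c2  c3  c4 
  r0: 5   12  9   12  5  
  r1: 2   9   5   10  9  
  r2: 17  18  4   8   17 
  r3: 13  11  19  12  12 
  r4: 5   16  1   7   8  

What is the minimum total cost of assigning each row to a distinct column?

Minimum assignment cost: 27

optimal assignment: row0→col4 (cost 5), row1→col0 (cost 2), row2→col3 (cost 8), row3→col1 (cost 11), row4→col2 (cost 1)
total = 5 + 2 + 8 + 11 + 1 = 27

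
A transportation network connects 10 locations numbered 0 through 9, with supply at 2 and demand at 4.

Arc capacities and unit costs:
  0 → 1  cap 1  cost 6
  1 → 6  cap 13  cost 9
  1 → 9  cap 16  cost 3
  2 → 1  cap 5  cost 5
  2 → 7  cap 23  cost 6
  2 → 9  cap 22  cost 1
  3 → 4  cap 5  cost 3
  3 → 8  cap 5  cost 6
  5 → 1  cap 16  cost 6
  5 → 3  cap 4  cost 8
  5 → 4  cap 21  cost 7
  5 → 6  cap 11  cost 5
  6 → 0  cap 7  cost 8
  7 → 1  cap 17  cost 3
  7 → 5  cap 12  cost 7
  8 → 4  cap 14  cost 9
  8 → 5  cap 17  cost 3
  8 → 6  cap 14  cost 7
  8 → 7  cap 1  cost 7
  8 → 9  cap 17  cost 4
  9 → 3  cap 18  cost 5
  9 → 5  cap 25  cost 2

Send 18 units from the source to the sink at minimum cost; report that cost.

shortest-cost path #1: 2→9→3→4 push 5 @ unit cost 9 (adds 45)
shortest-cost path #2: 2→9→5→4 push 13 @ unit cost 10 (adds 130)
total cost = 175

Minimum cost for 18 units: 175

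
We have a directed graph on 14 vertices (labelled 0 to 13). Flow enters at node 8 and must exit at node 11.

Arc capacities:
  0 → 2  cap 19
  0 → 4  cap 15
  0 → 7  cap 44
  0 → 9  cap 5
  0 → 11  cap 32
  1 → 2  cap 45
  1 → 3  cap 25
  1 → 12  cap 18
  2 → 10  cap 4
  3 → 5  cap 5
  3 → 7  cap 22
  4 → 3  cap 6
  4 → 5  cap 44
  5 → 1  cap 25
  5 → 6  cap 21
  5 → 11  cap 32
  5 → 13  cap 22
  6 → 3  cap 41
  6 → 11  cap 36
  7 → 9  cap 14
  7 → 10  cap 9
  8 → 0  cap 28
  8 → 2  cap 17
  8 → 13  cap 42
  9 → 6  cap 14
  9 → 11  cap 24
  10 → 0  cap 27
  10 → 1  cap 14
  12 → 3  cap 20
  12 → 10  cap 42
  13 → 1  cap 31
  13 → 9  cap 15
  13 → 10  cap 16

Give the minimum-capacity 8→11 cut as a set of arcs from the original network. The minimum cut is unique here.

Min-cut arcs: {(2,10), (8,0), (8,13)} (total capacity 74)

augment #1: 8→0→11 push 28
augment #2: 8→13→9→11 push 15
augment #3: 8→2→10→0→11 push 4
augment #4: 8→13→1→3→5→11 push 5
augment #5: 8→13→10→0→9→11 push 5
augment #6: 8→13→1→3→7→9→11 push 4
augment #7: 8→13→10→0→4→5→11 push 11
augment #8: 8→13→1→3→7→9→6→11 push 2
max flow = 74; residual-reachable set from 8 gives S-side
cut edges (S→T): {(2,10), (8,0), (8,13)} total cap 74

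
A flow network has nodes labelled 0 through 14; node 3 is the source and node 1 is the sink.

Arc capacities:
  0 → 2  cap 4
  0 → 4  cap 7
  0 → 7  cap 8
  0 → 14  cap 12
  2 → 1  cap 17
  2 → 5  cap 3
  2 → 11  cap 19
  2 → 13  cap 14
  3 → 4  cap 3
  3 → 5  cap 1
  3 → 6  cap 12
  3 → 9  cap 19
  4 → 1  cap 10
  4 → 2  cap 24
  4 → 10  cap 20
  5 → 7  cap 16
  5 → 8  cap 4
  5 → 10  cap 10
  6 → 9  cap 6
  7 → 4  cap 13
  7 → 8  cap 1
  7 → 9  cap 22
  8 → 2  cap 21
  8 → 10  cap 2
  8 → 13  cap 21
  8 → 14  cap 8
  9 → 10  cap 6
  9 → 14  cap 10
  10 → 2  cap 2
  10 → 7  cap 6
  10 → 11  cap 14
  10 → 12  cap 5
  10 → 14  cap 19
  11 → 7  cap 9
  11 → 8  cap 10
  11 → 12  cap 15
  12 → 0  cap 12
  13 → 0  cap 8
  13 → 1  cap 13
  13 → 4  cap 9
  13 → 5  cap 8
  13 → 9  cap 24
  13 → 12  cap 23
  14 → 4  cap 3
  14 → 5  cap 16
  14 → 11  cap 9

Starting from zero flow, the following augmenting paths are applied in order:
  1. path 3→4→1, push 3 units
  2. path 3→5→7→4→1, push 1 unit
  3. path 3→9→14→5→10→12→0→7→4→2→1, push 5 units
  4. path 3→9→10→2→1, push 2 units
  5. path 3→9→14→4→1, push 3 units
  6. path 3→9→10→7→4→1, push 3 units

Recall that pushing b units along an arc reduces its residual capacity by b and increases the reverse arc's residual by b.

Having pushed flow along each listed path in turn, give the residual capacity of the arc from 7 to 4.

Residual capacity of (7,4): 4

after path 1 (3→4→1, push 3): res(7,4)=13
after path 2 (3→5→7→4→1, push 1): res(7,4)=12
after path 3 (3→9→14→5→10→12→0→7→4→2→1, push 5): res(7,4)=7
after path 4 (3→9→10→2→1, push 2): res(7,4)=7
after path 5 (3→9→14→4→1, push 3): res(7,4)=7
after path 6 (3→9→10→7→4→1, push 3): res(7,4)=4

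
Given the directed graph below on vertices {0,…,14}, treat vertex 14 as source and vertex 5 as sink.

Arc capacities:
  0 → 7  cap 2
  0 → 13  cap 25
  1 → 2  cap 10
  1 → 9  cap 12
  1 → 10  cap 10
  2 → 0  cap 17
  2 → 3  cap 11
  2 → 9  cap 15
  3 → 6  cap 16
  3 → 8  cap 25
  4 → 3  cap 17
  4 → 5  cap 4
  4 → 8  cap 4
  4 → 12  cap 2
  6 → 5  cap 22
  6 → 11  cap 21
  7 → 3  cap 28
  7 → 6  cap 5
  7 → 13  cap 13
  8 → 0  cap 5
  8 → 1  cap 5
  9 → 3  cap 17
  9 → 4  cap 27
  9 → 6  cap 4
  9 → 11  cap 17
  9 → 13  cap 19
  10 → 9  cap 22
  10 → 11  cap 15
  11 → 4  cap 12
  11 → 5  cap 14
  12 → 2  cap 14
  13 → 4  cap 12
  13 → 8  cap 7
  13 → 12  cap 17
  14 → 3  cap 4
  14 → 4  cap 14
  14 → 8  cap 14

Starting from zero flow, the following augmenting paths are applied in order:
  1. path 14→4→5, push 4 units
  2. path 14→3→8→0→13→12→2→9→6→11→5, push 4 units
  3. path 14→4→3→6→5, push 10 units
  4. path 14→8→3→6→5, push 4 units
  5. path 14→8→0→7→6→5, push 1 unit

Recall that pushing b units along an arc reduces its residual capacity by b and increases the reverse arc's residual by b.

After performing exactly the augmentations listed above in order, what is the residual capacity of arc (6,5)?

Residual capacity of (6,5): 7

after path 1 (14→4→5, push 4): res(6,5)=22
after path 2 (14→3→8→0→13→12→2→9→6→11→5, push 4): res(6,5)=22
after path 3 (14→4→3→6→5, push 10): res(6,5)=12
after path 4 (14→8→3→6→5, push 4): res(6,5)=8
after path 5 (14→8→0→7→6→5, push 1): res(6,5)=7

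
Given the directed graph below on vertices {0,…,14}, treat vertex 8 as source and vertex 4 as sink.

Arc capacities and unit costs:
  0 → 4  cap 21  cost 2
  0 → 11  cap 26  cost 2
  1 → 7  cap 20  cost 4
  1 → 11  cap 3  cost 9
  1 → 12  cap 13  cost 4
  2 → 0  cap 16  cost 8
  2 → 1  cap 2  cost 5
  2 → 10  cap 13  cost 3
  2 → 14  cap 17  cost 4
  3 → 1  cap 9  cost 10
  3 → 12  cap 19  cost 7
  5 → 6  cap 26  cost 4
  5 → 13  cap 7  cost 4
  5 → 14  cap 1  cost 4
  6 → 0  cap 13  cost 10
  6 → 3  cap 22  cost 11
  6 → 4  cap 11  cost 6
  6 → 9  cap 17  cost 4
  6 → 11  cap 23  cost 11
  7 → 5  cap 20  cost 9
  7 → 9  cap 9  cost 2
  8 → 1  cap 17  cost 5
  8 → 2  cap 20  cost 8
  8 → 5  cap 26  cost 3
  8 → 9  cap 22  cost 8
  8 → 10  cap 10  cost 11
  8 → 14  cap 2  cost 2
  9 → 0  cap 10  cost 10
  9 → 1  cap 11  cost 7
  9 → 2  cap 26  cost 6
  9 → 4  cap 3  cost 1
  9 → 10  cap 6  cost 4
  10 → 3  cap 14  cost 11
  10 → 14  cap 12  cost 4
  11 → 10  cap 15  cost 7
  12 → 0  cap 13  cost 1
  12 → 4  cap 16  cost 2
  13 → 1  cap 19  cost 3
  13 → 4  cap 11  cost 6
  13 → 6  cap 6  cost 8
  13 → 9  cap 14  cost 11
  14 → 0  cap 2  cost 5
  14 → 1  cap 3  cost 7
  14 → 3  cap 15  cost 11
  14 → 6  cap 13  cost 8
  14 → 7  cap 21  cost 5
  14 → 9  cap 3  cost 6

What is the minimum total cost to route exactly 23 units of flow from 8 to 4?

shortest-cost path #1: 8→9→4 push 3 @ unit cost 9 (adds 27)
shortest-cost path #2: 8→14→0→4 push 2 @ unit cost 9 (adds 18)
shortest-cost path #3: 8→1→12→4 push 13 @ unit cost 11 (adds 143)
shortest-cost path #4: 8→5→6→4 push 5 @ unit cost 13 (adds 65)
total cost = 253

Minimum cost for 23 units: 253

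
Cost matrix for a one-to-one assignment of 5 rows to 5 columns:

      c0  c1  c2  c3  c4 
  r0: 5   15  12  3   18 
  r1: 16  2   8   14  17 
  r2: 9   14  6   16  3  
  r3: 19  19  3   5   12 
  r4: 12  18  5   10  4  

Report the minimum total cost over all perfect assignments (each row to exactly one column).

optimal assignment: row0→col0 (cost 5), row1→col1 (cost 2), row2→col4 (cost 3), row3→col3 (cost 5), row4→col2 (cost 5)
total = 5 + 2 + 3 + 5 + 5 = 20

Minimum assignment cost: 20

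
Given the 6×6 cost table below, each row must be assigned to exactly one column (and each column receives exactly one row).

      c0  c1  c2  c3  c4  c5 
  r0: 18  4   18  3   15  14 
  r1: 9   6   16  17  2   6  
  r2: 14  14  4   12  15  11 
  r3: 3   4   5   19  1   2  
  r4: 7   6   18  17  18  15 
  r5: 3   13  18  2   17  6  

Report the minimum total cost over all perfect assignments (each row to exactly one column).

Minimum assignment cost: 20

optimal assignment: row0→col3 (cost 3), row1→col4 (cost 2), row2→col2 (cost 4), row3→col5 (cost 2), row4→col1 (cost 6), row5→col0 (cost 3)
total = 3 + 2 + 4 + 2 + 6 + 3 = 20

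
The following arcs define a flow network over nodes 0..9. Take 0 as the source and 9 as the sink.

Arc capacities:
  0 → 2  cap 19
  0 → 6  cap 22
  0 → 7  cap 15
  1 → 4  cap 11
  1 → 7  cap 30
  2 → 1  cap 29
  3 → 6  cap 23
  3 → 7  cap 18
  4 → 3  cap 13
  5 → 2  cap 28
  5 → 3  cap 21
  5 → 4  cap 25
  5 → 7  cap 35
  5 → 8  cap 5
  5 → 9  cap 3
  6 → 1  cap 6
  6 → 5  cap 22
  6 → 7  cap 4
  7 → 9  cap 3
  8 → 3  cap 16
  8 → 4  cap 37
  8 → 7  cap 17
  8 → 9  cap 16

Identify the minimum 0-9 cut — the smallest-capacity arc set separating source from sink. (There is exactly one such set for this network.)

augment #1: 0→7→9 push 3
augment #2: 0→6→5→9 push 3
augment #3: 0→6→5→8→9 push 5
max flow = 11; residual-reachable set from 0 gives S-side
cut edges (S→T): {(5,8), (5,9), (7,9)} total cap 11

Min-cut arcs: {(5,8), (5,9), (7,9)} (total capacity 11)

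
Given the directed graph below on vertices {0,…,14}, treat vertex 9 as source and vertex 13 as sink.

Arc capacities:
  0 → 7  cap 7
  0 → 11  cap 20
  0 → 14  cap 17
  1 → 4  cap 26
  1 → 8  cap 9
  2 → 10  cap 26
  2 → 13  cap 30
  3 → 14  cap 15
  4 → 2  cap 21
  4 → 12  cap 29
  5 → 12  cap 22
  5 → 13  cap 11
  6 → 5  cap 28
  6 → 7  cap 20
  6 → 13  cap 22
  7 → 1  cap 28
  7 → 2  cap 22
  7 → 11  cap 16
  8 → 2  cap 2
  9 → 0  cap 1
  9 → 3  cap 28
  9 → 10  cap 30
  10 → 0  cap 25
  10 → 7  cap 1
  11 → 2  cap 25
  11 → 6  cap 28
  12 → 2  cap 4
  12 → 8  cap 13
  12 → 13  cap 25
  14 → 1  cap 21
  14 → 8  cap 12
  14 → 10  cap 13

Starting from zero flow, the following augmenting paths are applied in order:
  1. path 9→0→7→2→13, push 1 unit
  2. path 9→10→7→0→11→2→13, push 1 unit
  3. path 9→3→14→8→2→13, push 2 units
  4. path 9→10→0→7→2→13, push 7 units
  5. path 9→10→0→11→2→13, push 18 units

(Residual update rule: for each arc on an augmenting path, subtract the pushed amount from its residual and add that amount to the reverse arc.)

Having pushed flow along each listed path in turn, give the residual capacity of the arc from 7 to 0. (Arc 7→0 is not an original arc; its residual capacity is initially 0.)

after path 1 (9→0→7→2→13, push 1): res(7,0)=1
after path 2 (9→10→7→0→11→2→13, push 1): res(7,0)=0
after path 3 (9→3→14→8→2→13, push 2): res(7,0)=0
after path 4 (9→10→0→7→2→13, push 7): res(7,0)=7
after path 5 (9→10→0→11→2→13, push 18): res(7,0)=7

Residual capacity of (7,0): 7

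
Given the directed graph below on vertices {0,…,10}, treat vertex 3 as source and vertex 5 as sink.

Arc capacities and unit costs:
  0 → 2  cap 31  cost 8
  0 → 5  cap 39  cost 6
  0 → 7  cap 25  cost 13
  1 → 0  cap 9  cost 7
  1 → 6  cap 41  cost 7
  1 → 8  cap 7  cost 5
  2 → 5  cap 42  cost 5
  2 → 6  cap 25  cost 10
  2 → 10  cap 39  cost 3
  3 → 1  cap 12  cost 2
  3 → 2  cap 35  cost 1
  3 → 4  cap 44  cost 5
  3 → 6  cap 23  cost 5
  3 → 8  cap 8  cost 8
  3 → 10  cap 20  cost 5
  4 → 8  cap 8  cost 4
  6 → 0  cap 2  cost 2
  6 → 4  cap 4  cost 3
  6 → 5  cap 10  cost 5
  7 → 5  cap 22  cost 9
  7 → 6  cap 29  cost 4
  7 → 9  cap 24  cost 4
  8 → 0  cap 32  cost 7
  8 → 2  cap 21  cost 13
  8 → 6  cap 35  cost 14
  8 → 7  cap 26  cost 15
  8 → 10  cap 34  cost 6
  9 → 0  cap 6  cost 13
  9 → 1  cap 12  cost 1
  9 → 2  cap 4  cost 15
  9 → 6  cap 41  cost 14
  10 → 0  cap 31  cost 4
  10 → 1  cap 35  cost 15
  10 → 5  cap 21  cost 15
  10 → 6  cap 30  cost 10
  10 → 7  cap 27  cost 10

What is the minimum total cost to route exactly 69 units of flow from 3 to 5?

shortest-cost path #1: 3→2→5 push 35 @ unit cost 6 (adds 210)
shortest-cost path #2: 3→6→5 push 10 @ unit cost 10 (adds 100)
shortest-cost path #3: 3→6→0→5 push 2 @ unit cost 13 (adds 26)
shortest-cost path #4: 3→10→0→5 push 20 @ unit cost 15 (adds 300)
shortest-cost path #5: 3→1→0→5 push 2 @ unit cost 15 (adds 30)
total cost = 666

Minimum cost for 69 units: 666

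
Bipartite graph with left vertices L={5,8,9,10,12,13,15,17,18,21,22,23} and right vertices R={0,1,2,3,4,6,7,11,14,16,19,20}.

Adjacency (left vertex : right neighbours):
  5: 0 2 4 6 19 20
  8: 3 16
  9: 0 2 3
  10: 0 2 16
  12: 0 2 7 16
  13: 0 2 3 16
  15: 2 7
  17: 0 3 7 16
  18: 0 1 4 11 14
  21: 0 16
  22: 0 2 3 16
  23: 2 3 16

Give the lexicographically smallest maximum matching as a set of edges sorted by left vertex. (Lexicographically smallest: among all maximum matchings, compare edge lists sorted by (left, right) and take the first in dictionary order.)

Lex-smallest maximum matching: {(5,4), (8,3), (9,0), (10,2), (12,7), (13,16), (18,1)}

|M| = 7 (so the lex-smallest maximum matching has 7 edges)
process left vertices in ascending order; for each, take the smallest-labelled available neighbour that still permits 7 edges overall, or leave it unmatched if none does
lex-smallest matching: {5-4, 8-3, 9-0, 10-2, 12-7, 13-16, 18-1}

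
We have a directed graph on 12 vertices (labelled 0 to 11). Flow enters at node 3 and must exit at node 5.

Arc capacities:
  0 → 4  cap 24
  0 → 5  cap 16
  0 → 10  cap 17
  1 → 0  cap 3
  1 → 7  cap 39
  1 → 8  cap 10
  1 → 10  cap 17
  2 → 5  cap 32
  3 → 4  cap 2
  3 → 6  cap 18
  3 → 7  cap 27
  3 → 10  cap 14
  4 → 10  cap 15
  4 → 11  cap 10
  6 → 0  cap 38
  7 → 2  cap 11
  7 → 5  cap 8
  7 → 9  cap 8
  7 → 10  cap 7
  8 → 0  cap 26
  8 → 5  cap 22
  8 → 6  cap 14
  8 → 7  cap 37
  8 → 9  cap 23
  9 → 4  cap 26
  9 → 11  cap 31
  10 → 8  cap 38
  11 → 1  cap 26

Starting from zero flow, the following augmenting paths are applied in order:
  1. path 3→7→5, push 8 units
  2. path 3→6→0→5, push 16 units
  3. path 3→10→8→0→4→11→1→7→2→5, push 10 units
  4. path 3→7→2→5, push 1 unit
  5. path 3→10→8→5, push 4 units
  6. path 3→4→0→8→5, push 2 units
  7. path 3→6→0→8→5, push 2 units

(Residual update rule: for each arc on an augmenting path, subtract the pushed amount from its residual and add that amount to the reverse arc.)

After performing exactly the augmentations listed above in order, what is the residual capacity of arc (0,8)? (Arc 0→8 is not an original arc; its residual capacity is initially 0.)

after path 1 (3→7→5, push 8): res(0,8)=0
after path 2 (3→6→0→5, push 16): res(0,8)=0
after path 3 (3→10→8→0→4→11→1→7→2→5, push 10): res(0,8)=10
after path 4 (3→7→2→5, push 1): res(0,8)=10
after path 5 (3→10→8→5, push 4): res(0,8)=10
after path 6 (3→4→0→8→5, push 2): res(0,8)=8
after path 7 (3→6→0→8→5, push 2): res(0,8)=6

Residual capacity of (0,8): 6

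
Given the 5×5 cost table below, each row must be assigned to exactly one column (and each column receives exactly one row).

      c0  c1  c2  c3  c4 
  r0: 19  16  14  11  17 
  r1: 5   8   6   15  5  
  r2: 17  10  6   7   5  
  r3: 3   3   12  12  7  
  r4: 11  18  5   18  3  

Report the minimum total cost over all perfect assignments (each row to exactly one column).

Minimum assignment cost: 28

optimal assignment: row0→col3 (cost 11), row1→col0 (cost 5), row2→col2 (cost 6), row3→col1 (cost 3), row4→col4 (cost 3)
total = 11 + 5 + 6 + 3 + 3 = 28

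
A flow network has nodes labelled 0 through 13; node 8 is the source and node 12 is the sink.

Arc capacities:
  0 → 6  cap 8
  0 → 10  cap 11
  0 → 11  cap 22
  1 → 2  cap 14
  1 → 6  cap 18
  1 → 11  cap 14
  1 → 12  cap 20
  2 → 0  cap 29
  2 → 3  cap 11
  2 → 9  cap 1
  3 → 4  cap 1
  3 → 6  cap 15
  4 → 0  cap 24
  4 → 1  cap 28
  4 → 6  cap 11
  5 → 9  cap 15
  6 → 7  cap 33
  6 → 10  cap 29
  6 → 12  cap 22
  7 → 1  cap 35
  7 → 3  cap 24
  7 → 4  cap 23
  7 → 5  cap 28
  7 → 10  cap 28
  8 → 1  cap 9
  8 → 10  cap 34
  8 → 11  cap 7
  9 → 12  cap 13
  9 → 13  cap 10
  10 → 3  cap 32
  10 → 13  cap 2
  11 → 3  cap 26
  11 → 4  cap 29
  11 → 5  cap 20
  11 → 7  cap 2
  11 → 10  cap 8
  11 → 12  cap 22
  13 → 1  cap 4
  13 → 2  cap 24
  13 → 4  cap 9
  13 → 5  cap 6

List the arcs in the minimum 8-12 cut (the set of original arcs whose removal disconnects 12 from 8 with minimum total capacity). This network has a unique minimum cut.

Min-cut arcs: {(3,4), (3,6), (8,1), (8,11), (10,13)} (total capacity 34)

augment #1: 8→1→12 push 9
augment #2: 8→11→12 push 7
augment #3: 8→10→3→6→12 push 15
augment #4: 8→10→13→1→12 push 2
augment #5: 8→10→3→4→1→12 push 1
max flow = 34; residual-reachable set from 8 gives S-side
cut edges (S→T): {(3,4), (3,6), (8,1), (8,11), (10,13)} total cap 34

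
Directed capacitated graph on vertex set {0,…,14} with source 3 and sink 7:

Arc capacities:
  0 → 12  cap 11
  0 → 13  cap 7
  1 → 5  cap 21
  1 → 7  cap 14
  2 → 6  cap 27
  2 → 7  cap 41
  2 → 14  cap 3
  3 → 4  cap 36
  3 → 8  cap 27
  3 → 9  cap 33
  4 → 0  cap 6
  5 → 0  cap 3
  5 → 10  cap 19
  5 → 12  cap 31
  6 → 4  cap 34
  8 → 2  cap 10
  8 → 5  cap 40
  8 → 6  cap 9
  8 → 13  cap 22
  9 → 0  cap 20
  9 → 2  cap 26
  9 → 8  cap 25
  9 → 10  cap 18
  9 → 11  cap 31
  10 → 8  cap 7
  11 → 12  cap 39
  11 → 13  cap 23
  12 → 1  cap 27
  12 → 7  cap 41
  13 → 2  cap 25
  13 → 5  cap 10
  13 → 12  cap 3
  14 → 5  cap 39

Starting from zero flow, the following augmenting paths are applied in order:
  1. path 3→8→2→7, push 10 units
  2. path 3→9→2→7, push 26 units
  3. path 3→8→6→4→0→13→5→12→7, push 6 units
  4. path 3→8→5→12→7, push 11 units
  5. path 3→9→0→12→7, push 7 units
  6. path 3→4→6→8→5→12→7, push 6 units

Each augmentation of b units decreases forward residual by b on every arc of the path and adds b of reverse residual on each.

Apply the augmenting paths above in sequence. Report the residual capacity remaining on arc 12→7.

after path 1 (3→8→2→7, push 10): res(12,7)=41
after path 2 (3→9→2→7, push 26): res(12,7)=41
after path 3 (3→8→6→4→0→13→5→12→7, push 6): res(12,7)=35
after path 4 (3→8→5→12→7, push 11): res(12,7)=24
after path 5 (3→9→0→12→7, push 7): res(12,7)=17
after path 6 (3→4→6→8→5→12→7, push 6): res(12,7)=11

Residual capacity of (12,7): 11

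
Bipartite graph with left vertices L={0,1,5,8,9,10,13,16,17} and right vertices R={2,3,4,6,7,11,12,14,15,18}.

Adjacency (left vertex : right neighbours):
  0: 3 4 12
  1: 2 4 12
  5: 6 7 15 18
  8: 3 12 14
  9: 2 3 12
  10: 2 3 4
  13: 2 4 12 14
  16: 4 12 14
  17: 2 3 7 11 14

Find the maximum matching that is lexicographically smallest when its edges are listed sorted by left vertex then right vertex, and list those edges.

|M| = 7 (so the lex-smallest maximum matching has 7 edges)
process left vertices in ascending order; for each, take the smallest-labelled available neighbour that still permits 7 edges overall, or leave it unmatched if none does
lex-smallest matching: {0-3, 1-2, 5-6, 8-12, 10-4, 13-14, 17-7}

Lex-smallest maximum matching: {(0,3), (1,2), (5,6), (8,12), (10,4), (13,14), (17,7)}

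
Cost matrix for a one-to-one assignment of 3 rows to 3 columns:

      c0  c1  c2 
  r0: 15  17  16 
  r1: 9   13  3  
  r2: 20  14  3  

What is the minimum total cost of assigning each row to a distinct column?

Minimum assignment cost: 29

optimal assignment: row0→col1 (cost 17), row1→col0 (cost 9), row2→col2 (cost 3)
total = 17 + 9 + 3 = 29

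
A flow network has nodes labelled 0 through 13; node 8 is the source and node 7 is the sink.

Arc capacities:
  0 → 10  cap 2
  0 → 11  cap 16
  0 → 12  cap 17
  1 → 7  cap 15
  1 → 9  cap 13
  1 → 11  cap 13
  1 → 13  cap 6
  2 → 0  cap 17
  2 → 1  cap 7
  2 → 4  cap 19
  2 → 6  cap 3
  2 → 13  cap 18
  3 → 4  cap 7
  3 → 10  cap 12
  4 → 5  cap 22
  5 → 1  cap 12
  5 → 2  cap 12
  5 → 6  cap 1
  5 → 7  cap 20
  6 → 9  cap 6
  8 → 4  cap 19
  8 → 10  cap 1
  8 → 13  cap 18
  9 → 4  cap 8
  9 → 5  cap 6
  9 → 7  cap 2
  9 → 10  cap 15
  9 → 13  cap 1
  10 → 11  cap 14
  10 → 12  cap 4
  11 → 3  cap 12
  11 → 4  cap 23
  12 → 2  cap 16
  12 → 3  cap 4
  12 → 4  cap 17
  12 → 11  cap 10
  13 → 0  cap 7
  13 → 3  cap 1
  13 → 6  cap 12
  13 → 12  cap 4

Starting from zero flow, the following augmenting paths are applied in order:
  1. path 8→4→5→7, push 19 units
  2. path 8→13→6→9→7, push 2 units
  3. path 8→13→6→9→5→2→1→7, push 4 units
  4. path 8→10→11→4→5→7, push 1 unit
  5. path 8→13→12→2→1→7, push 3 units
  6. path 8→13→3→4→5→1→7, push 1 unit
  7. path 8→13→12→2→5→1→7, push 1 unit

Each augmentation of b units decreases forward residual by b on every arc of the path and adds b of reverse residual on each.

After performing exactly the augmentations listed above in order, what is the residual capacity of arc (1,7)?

after path 1 (8→4→5→7, push 19): res(1,7)=15
after path 2 (8→13→6→9→7, push 2): res(1,7)=15
after path 3 (8→13→6→9→5→2→1→7, push 4): res(1,7)=11
after path 4 (8→10→11→4→5→7, push 1): res(1,7)=11
after path 5 (8→13→12→2→1→7, push 3): res(1,7)=8
after path 6 (8→13→3→4→5→1→7, push 1): res(1,7)=7
after path 7 (8→13→12→2→5→1→7, push 1): res(1,7)=6

Residual capacity of (1,7): 6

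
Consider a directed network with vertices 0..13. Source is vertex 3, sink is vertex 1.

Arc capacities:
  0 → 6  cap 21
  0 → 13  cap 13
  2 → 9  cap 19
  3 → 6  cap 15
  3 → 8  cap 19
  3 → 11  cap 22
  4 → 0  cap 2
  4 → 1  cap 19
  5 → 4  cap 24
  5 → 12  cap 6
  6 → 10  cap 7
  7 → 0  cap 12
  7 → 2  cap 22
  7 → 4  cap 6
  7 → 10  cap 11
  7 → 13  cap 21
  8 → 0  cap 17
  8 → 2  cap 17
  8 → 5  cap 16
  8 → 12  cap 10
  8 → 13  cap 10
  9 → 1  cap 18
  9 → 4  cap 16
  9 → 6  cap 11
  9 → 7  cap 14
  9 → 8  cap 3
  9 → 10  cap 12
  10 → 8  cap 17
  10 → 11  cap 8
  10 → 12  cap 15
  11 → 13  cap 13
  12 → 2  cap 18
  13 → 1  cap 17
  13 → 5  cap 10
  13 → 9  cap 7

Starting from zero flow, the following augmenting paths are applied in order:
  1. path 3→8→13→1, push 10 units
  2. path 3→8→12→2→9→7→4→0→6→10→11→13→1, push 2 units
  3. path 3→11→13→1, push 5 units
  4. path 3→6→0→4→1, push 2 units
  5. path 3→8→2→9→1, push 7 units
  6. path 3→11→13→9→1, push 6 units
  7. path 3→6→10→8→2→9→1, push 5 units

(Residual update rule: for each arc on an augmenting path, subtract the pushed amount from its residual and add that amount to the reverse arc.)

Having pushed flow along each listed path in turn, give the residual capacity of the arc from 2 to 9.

after path 1 (3→8→13→1, push 10): res(2,9)=19
after path 2 (3→8→12→2→9→7→4→0→6→10→11→13→1, push 2): res(2,9)=17
after path 3 (3→11→13→1, push 5): res(2,9)=17
after path 4 (3→6→0→4→1, push 2): res(2,9)=17
after path 5 (3→8→2→9→1, push 7): res(2,9)=10
after path 6 (3→11→13→9→1, push 6): res(2,9)=10
after path 7 (3→6→10→8→2→9→1, push 5): res(2,9)=5

Residual capacity of (2,9): 5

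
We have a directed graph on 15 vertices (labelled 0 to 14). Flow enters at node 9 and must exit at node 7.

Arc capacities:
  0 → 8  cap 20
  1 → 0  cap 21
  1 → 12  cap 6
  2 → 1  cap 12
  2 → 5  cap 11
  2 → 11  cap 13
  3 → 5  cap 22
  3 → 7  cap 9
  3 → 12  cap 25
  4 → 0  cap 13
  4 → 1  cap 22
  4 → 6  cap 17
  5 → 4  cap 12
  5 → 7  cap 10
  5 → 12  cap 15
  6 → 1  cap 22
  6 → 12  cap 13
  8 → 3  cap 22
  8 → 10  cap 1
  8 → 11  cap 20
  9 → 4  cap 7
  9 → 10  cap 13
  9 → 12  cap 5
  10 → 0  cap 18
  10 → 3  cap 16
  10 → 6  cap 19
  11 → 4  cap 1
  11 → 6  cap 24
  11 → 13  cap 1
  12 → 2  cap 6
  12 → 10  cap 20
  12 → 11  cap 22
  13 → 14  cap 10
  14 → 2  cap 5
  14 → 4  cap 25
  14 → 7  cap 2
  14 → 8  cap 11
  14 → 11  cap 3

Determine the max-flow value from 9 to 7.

augment #1: 9→10→3→7 bottleneck 9, total now 9
augment #2: 9→10→3→5→7 bottleneck 4, total now 13
augment #3: 9→12→2→5→7 bottleneck 5, total now 18
augment #4: 9→4→0→8→3→5→7 bottleneck 1, total now 19
augment #5: 9→4→0→8→11→13→14→7 bottleneck 1, total now 20

Maximum flow value: 20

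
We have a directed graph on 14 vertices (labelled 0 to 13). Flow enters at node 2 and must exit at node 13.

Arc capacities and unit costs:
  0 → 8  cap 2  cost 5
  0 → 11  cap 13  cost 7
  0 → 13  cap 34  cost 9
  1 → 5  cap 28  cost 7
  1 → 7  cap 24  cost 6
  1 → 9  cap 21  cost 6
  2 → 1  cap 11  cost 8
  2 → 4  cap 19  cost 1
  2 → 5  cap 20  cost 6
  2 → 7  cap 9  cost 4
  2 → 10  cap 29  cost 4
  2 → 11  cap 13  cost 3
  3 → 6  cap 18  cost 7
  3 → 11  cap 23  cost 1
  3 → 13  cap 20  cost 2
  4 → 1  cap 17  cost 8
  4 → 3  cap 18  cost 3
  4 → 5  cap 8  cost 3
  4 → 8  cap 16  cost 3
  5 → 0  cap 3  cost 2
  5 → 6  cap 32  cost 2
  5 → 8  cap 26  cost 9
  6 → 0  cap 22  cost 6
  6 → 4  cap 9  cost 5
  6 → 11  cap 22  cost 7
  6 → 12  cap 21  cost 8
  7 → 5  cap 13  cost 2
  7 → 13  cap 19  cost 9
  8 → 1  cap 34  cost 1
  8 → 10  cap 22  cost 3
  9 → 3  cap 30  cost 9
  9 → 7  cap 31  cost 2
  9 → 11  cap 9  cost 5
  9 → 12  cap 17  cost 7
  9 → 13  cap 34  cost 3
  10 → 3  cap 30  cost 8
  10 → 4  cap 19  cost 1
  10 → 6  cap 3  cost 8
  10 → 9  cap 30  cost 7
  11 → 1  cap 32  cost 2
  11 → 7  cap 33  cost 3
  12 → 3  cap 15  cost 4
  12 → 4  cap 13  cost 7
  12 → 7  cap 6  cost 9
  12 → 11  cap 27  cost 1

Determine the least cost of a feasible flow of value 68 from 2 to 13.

Minimum cost for 68 units: 804

shortest-cost path #1: 2→4→3→13 push 18 @ unit cost 6 (adds 108)
shortest-cost path #2: 2→7→13 push 9 @ unit cost 13 (adds 117)
shortest-cost path #3: 2→10→3→13 push 2 @ unit cost 14 (adds 28)
shortest-cost path #4: 2→10→9→13 push 27 @ unit cost 14 (adds 378)
shortest-cost path #5: 2→4→8→1→9→13 push 1 @ unit cost 14 (adds 14)
shortest-cost path #6: 2→11→1→9→13 push 6 @ unit cost 14 (adds 84)
shortest-cost path #7: 2→11→7→13 push 5 @ unit cost 15 (adds 75)
total cost = 804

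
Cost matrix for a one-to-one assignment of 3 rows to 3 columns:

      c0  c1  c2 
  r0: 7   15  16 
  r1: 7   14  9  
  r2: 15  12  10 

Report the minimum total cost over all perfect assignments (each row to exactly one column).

Minimum assignment cost: 28

optimal assignment: row0→col0 (cost 7), row1→col2 (cost 9), row2→col1 (cost 12)
total = 7 + 9 + 12 = 28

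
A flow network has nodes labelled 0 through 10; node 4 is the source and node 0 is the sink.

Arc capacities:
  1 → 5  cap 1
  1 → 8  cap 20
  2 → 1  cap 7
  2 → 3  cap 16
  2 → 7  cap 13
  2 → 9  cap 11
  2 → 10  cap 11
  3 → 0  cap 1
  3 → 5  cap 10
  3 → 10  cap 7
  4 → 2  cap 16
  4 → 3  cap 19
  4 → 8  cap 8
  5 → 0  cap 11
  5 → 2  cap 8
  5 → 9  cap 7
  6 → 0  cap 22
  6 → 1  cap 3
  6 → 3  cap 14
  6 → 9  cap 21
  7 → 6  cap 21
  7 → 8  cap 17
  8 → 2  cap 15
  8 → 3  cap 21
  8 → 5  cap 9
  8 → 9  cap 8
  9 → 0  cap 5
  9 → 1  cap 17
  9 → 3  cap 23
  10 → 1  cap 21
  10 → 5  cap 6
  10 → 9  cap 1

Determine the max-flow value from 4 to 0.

Maximum flow value: 30

augment #1: 4→3→0 bottleneck 1, total now 1
augment #2: 4→2→9→0 bottleneck 5, total now 6
augment #3: 4→3→5→0 bottleneck 10, total now 16
augment #4: 4→8→5→0 bottleneck 1, total now 17
augment #5: 4→2→7→6→0 bottleneck 11, total now 28
augment #6: 4→8→2→7→6→0 bottleneck 2, total now 30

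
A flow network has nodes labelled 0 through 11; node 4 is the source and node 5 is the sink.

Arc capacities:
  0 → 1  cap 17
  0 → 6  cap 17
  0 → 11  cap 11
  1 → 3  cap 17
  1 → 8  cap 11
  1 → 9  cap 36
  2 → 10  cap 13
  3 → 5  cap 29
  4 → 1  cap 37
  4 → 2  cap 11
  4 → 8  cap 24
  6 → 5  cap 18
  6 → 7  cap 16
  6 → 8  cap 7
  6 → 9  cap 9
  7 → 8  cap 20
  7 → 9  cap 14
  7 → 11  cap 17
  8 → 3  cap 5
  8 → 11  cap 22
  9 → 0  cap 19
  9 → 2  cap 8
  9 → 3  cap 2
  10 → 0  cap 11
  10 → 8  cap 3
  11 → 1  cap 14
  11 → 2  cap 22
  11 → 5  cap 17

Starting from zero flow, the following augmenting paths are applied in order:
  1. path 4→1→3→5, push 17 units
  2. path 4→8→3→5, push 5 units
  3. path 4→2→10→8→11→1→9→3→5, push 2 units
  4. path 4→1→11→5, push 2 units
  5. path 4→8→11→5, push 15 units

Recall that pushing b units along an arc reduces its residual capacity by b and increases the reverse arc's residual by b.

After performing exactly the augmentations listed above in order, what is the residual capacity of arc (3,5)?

Residual capacity of (3,5): 5

after path 1 (4→1→3→5, push 17): res(3,5)=12
after path 2 (4→8→3→5, push 5): res(3,5)=7
after path 3 (4→2→10→8→11→1→9→3→5, push 2): res(3,5)=5
after path 4 (4→1→11→5, push 2): res(3,5)=5
after path 5 (4→8→11→5, push 15): res(3,5)=5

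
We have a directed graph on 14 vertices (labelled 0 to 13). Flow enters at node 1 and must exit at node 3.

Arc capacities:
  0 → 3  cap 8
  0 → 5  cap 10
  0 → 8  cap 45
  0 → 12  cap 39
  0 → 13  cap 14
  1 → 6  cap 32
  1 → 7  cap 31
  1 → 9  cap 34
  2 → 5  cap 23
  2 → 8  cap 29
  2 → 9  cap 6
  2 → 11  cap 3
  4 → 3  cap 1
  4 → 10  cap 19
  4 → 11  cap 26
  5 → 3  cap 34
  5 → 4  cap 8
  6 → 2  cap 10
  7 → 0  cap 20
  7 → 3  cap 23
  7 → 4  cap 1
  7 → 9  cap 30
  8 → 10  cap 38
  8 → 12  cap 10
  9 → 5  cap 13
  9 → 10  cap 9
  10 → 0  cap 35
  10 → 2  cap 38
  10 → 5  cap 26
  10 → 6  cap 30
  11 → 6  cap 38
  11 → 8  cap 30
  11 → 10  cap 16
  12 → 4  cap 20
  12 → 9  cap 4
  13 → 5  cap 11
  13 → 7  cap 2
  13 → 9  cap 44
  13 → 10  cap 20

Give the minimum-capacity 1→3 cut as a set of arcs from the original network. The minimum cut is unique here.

augment #1: 1→7→3 push 23
augment #2: 1→7→0→3 push 8
augment #3: 1→9→5→3 push 13
augment #4: 1→6→2→5→3 push 10
augment #5: 1→9→10→5→3 push 9
max flow = 63; residual-reachable set from 1 gives S-side
cut edges (S→T): {(1,7), (6,2), (9,5), (9,10)} total cap 63

Min-cut arcs: {(1,7), (6,2), (9,5), (9,10)} (total capacity 63)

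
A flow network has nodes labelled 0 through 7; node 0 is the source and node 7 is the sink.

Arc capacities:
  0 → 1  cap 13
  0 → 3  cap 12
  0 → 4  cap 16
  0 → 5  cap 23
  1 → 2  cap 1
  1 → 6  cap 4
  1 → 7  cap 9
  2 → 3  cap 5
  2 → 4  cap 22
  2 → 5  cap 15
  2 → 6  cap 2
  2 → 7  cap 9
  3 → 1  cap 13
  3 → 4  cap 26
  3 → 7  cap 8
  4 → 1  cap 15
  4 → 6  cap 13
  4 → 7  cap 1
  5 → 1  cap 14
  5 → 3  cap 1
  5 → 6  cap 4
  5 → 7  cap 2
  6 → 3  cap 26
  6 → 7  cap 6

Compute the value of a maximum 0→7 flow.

Maximum flow value: 27

augment #1: 0→1→7 bottleneck 9, total now 9
augment #2: 0→3→7 bottleneck 8, total now 17
augment #3: 0→4→7 bottleneck 1, total now 18
augment #4: 0→5→7 bottleneck 2, total now 20
augment #5: 0→1→2→7 bottleneck 1, total now 21
augment #6: 0→1→6→7 bottleneck 3, total now 24
augment #7: 0→4→6→7 bottleneck 3, total now 27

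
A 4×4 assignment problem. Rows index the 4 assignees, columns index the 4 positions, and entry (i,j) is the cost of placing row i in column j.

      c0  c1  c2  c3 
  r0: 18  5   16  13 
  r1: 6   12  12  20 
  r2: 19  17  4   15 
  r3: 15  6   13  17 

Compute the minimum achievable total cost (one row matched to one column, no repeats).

Minimum assignment cost: 29

optimal assignment: row0→col3 (cost 13), row1→col0 (cost 6), row2→col2 (cost 4), row3→col1 (cost 6)
total = 13 + 6 + 4 + 6 = 29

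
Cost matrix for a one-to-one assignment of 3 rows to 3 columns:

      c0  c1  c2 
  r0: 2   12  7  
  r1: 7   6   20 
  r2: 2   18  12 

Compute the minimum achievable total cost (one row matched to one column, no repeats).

optimal assignment: row0→col2 (cost 7), row1→col1 (cost 6), row2→col0 (cost 2)
total = 7 + 6 + 2 = 15

Minimum assignment cost: 15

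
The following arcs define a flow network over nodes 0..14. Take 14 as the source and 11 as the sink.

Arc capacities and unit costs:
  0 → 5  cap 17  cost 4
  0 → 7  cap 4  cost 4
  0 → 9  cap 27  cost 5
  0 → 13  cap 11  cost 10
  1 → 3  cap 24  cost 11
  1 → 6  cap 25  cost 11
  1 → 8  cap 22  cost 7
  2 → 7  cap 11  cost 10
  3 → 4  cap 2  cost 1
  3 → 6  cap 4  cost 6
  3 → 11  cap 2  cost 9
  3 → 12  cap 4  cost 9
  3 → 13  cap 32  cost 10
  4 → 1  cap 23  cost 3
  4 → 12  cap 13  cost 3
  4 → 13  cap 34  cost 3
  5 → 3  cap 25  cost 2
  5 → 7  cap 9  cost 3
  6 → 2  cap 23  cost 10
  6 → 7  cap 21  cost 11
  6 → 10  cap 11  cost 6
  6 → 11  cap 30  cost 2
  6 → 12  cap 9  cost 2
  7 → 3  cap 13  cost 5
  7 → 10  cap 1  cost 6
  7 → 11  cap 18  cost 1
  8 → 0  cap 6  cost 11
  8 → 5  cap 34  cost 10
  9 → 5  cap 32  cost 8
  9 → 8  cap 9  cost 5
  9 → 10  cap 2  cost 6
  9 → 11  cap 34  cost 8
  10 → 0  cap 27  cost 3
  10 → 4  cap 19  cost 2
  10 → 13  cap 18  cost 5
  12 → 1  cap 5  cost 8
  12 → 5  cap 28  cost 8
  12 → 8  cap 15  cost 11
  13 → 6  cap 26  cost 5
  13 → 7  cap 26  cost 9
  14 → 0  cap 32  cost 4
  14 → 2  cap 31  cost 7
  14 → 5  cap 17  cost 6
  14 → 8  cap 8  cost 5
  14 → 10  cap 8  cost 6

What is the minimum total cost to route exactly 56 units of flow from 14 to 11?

shortest-cost path #1: 14→0→7→11 push 4 @ unit cost 9 (adds 36)
shortest-cost path #2: 14→5→7→11 push 9 @ unit cost 10 (adds 90)
shortest-cost path #3: 14→5→3→6→11 push 4 @ unit cost 16 (adds 64)
shortest-cost path #4: 14→0→9→11 push 27 @ unit cost 17 (adds 459)
shortest-cost path #5: 14→5→3→11 push 2 @ unit cost 17 (adds 34)
shortest-cost path #6: 14→2→7→11 push 5 @ unit cost 18 (adds 90)
shortest-cost path #7: 14→10→13→6→11 push 5 @ unit cost 18 (adds 90)
total cost = 863

Minimum cost for 56 units: 863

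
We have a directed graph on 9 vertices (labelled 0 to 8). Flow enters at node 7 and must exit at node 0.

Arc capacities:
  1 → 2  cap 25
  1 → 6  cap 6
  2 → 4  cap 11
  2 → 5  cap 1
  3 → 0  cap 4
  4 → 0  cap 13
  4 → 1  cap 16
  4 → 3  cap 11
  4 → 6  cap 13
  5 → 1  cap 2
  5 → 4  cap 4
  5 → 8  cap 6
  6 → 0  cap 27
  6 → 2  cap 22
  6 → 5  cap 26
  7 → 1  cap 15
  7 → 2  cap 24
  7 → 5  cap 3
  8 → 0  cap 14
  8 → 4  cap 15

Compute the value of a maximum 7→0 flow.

Maximum flow value: 21

augment #1: 7→1→6→0 bottleneck 6, total now 6
augment #2: 7→2→4→0 bottleneck 11, total now 17
augment #3: 7→5→4→0 bottleneck 2, total now 19
augment #4: 7→5→8→0 bottleneck 1, total now 20
augment #5: 7→2→5→8→0 bottleneck 1, total now 21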